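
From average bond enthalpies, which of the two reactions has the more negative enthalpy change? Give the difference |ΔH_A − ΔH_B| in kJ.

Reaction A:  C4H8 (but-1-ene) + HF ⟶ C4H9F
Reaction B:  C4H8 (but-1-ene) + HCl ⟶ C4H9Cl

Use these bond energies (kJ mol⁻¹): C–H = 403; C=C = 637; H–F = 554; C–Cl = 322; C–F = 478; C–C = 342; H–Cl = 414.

Reaction A:
  Bonds broken (reactants):
    C–C: 2 × 342 = 684
    C–H: 8 × 403 = 3224
    C=C: 1 × 637 = 637
    H–F: 1 × 554 = 554
    Σ(broken) = 5099 kJ
  Bonds formed (products):
    C–C: 3 × 342 = 1026
    C–F: 1 × 478 = 478
    C–H: 9 × 403 = 3627
    Σ(formed) = 5131 kJ
  ΔH_A = 5099 − 5131 = −32 kJ
Reaction B:
  Bonds broken (reactants):
    C–C: 2 × 342 = 684
    C–H: 8 × 403 = 3224
    C=C: 1 × 637 = 637
    H–Cl: 1 × 414 = 414
    Σ(broken) = 4959 kJ
  Bonds formed (products):
    C–C: 3 × 342 = 1026
    C–Cl: 1 × 322 = 322
    C–H: 9 × 403 = 3627
    Σ(formed) = 4975 kJ
  ΔH_B = 4959 − 4975 = −16 kJ
ΔH_A − ΔH_B = −16 kJ, so reaction A has the more negative ΔH; |ΔH_A − ΔH_B| = 16 kJ.

Reaction A, by 16 kJ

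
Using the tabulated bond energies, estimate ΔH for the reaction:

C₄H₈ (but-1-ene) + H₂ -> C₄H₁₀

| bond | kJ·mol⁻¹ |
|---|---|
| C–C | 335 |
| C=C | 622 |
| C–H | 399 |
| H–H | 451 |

Bonds broken (reactants):
  C–C: 2 × 335 = 670
  C–H: 8 × 399 = 3192
  C=C: 1 × 622 = 622
  H–H: 1 × 451 = 451
  Σ(broken) = 4935 kJ
Bonds formed (products):
  C–C: 3 × 335 = 1005
  C–H: 10 × 399 = 3990
  Σ(formed) = 4995 kJ
ΔH = Σ(broken) − Σ(formed) = 4935 − 4995 = −60 kJ

ΔH ≈ −60 kJ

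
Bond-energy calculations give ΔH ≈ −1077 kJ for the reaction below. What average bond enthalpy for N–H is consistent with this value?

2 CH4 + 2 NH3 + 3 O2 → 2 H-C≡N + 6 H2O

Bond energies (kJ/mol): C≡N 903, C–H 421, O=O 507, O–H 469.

Let D be the N–H bond energy.
Σ(broken) = 8×421 + 6×D + 3×507 = 4889 + 6D
Σ(formed) = 2×903 + 2×421 + 12×469 = 8276
ΔH = Σ(broken) − Σ(formed) = (4889 + 6D) − (8276) = −3387 + 6D
Setting this equal to −1077 kJ gives 6D = 2310, so D = 385 kJ/mol.

D(N–H) ≈ 385 kJ/mol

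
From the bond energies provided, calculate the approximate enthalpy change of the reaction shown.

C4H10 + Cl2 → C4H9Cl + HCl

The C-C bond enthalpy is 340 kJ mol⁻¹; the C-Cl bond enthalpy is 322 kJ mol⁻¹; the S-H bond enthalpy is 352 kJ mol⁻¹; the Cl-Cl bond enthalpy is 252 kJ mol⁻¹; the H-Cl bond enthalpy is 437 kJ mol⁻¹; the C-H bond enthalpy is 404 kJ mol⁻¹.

Bonds broken (reactants):
  C-C: 3 × 340 = 1020
  C-H: 10 × 404 = 4040
  Cl-Cl: 1 × 252 = 252
  Σ(broken) = 5312 kJ
Bonds formed (products):
  C-C: 3 × 340 = 1020
  C-Cl: 1 × 322 = 322
  C-H: 9 × 404 = 3636
  H-Cl: 1 × 437 = 437
  Σ(formed) = 5415 kJ
ΔH = Σ(broken) − Σ(formed) = 5312 − 5415 = −103 kJ

ΔH ≈ −103 kJ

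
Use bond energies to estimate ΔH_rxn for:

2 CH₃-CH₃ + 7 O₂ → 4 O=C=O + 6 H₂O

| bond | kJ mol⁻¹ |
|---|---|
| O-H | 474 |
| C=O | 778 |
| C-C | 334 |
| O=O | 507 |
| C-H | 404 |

ΔH ≈ −2847 kJ

Bonds broken (reactants):
  C-C: 2 × 334 = 668
  C-H: 12 × 404 = 4848
  O=O: 7 × 507 = 3549
  Σ(broken) = 9065 kJ
Bonds formed (products):
  C=O: 8 × 778 = 6224
  O-H: 12 × 474 = 5688
  Σ(formed) = 11912 kJ
ΔH = Σ(broken) − Σ(formed) = 9065 − 11912 = −2847 kJ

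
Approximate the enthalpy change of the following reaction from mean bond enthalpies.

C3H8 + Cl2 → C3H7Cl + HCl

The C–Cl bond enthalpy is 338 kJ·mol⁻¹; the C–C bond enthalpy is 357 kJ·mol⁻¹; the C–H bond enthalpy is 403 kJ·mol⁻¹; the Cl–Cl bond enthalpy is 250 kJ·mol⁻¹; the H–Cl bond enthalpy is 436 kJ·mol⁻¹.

ΔH ≈ −121 kJ

Bonds broken (reactants):
  C–C: 2 × 357 = 714
  C–H: 8 × 403 = 3224
  Cl–Cl: 1 × 250 = 250
  Σ(broken) = 4188 kJ
Bonds formed (products):
  C–C: 2 × 357 = 714
  C–Cl: 1 × 338 = 338
  C–H: 7 × 403 = 2821
  H–Cl: 1 × 436 = 436
  Σ(formed) = 4309 kJ
ΔH = Σ(broken) − Σ(formed) = 4188 − 4309 = −121 kJ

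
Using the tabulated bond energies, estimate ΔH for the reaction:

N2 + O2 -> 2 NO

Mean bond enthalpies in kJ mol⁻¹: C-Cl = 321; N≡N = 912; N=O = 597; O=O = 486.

Bonds broken (reactants):
  N≡N: 1 × 912 = 912
  O=O: 1 × 486 = 486
  Σ(broken) = 1398 kJ
Bonds formed (products):
  N=O: 2 × 597 = 1194
  Σ(formed) = 1194 kJ
ΔH = Σ(broken) − Σ(formed) = 1398 − 1194 = +204 kJ

ΔH ≈ +204 kJ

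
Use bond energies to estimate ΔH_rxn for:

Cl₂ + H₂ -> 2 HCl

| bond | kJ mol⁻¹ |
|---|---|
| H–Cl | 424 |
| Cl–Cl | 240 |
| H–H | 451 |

ΔH ≈ −157 kJ

Bonds broken (reactants):
  Cl–Cl: 1 × 240 = 240
  H–H: 1 × 451 = 451
  Σ(broken) = 691 kJ
Bonds formed (products):
  H–Cl: 2 × 424 = 848
  Σ(formed) = 848 kJ
ΔH = Σ(broken) − Σ(formed) = 691 − 848 = −157 kJ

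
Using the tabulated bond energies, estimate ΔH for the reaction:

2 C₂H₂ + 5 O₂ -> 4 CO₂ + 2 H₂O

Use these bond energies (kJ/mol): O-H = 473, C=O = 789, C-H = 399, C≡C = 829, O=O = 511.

Bonds broken (reactants):
  C≡C: 2 × 829 = 1658
  C-H: 4 × 399 = 1596
  O=O: 5 × 511 = 2555
  Σ(broken) = 5809 kJ
Bonds formed (products):
  C=O: 8 × 789 = 6312
  O-H: 4 × 473 = 1892
  Σ(formed) = 8204 kJ
ΔH = Σ(broken) − Σ(formed) = 5809 − 8204 = −2395 kJ

ΔH ≈ −2395 kJ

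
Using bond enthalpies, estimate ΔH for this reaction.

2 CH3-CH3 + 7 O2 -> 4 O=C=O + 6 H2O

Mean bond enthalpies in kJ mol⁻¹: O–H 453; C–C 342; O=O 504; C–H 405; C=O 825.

Bonds broken (reactants):
  C–C: 2 × 342 = 684
  C–H: 12 × 405 = 4860
  O=O: 7 × 504 = 3528
  Σ(broken) = 9072 kJ
Bonds formed (products):
  C=O: 8 × 825 = 6600
  O–H: 12 × 453 = 5436
  Σ(formed) = 12036 kJ
ΔH = Σ(broken) − Σ(formed) = 9072 − 12036 = −2964 kJ

ΔH ≈ −2964 kJ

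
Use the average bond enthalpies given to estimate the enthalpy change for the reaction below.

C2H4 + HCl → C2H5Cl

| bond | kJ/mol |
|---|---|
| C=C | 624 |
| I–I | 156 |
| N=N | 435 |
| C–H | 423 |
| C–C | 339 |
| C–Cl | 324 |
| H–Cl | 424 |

Bonds broken (reactants):
  C–H: 4 × 423 = 1692
  C=C: 1 × 624 = 624
  H–Cl: 1 × 424 = 424
  Σ(broken) = 2740 kJ
Bonds formed (products):
  C–C: 1 × 339 = 339
  C–Cl: 1 × 324 = 324
  C–H: 5 × 423 = 2115
  Σ(formed) = 2778 kJ
ΔH = Σ(broken) − Σ(formed) = 2740 − 2778 = −38 kJ

ΔH ≈ −38 kJ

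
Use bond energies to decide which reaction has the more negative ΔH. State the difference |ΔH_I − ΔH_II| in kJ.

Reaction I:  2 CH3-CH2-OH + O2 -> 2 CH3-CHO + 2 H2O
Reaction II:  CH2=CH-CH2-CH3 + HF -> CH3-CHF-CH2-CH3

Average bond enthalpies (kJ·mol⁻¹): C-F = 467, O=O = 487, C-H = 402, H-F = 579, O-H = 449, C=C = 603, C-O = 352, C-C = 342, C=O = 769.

Reaction I:
  Bonds broken (reactants):
    C-C: 2 × 342 = 684
    C-H: 10 × 402 = 4020
    C-O: 2 × 352 = 704
    O-H: 2 × 449 = 898
    O=O: 1 × 487 = 487
    Σ(broken) = 6793 kJ
  Bonds formed (products):
    C-C: 2 × 342 = 684
    C-H: 8 × 402 = 3216
    C=O: 2 × 769 = 1538
    O-H: 4 × 449 = 1796
    Σ(formed) = 7234 kJ
  ΔH_I = 6793 − 7234 = −441 kJ
Reaction II:
  Bonds broken (reactants):
    C-C: 2 × 342 = 684
    C-H: 8 × 402 = 3216
    C=C: 1 × 603 = 603
    H-F: 1 × 579 = 579
    Σ(broken) = 5082 kJ
  Bonds formed (products):
    C-C: 3 × 342 = 1026
    C-F: 1 × 467 = 467
    C-H: 9 × 402 = 3618
    Σ(formed) = 5111 kJ
  ΔH_II = 5082 − 5111 = −29 kJ
ΔH_I − ΔH_II = −412 kJ, so reaction I has the more negative ΔH; |ΔH_I − ΔH_II| = 412 kJ.

Reaction I, by 412 kJ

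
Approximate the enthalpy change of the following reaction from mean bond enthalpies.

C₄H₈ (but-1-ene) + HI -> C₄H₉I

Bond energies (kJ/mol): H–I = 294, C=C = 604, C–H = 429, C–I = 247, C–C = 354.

Bonds broken (reactants):
  C–C: 2 × 354 = 708
  C–H: 8 × 429 = 3432
  C=C: 1 × 604 = 604
  H–I: 1 × 294 = 294
  Σ(broken) = 5038 kJ
Bonds formed (products):
  C–C: 3 × 354 = 1062
  C–H: 9 × 429 = 3861
  C–I: 1 × 247 = 247
  Σ(formed) = 5170 kJ
ΔH = Σ(broken) − Σ(formed) = 5038 − 5170 = −132 kJ

ΔH ≈ −132 kJ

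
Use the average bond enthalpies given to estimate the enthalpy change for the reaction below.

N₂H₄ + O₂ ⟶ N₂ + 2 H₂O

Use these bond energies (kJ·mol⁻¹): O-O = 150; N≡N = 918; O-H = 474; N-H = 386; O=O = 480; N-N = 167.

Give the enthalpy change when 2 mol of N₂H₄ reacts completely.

Bonds broken (reactants):
  N-H: 4 × 386 = 1544
  N-N: 1 × 167 = 167
  O=O: 1 × 480 = 480
  Σ(broken) = 2191 kJ
Bonds formed (products):
  N≡N: 1 × 918 = 918
  O-H: 4 × 474 = 1896
  Σ(formed) = 2814 kJ
ΔH = Σ(broken) − Σ(formed) = 2191 − 2814 = −623 kJ
For 2× the reaction as written: 2 × (−623) = −1246 kJ

ΔH = −1246 kJ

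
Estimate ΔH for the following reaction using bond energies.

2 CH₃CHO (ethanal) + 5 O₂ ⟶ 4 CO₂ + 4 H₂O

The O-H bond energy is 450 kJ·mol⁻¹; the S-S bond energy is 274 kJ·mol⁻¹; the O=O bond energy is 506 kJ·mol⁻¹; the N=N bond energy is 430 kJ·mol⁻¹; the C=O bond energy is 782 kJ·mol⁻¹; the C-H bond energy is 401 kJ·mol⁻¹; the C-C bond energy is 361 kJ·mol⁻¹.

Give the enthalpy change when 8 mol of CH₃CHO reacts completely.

Bonds broken (reactants):
  C-C: 2 × 361 = 722
  C-H: 8 × 401 = 3208
  C=O: 2 × 782 = 1564
  O=O: 5 × 506 = 2530
  Σ(broken) = 8024 kJ
Bonds formed (products):
  C=O: 8 × 782 = 6256
  O-H: 8 × 450 = 3600
  Σ(formed) = 9856 kJ
ΔH = Σ(broken) − Σ(formed) = 8024 − 9856 = −1832 kJ
For 4× the reaction as written: 4 × (−1832) = −7328 kJ

ΔH = −7328 kJ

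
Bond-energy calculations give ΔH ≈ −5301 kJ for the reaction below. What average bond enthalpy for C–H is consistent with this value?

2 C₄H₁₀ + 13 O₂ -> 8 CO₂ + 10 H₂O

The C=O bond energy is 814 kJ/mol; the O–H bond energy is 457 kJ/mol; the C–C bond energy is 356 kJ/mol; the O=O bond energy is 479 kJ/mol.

D(C–H) ≈ 425 kJ/mol

Let D be the C–H bond energy.
Σ(broken) = 6×356 + 20×D + 13×479 = 8363 + 20D
Σ(formed) = 16×814 + 20×457 = 22164
ΔH = Σ(broken) − Σ(formed) = (8363 + 20D) − (22164) = −13801 + 20D
Setting this equal to −5301 kJ gives 20D = 8500, so D = 425 kJ/mol.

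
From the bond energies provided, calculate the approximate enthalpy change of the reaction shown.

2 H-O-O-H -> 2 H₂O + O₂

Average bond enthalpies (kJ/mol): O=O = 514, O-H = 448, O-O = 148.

ΔH ≈ −218 kJ

Bonds broken (reactants):
  O-H: 4 × 448 = 1792
  O-O: 2 × 148 = 296
  Σ(broken) = 2088 kJ
Bonds formed (products):
  O-H: 4 × 448 = 1792
  O=O: 1 × 514 = 514
  Σ(formed) = 2306 kJ
ΔH = Σ(broken) − Σ(formed) = 2088 − 2306 = −218 kJ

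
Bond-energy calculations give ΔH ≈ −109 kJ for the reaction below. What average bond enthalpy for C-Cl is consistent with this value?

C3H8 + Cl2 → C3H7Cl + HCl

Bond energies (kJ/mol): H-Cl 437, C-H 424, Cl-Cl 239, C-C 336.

Let D be the C-Cl bond energy.
Σ(broken) = 2×336 + 8×424 + 1×239 = 4303
Σ(formed) = 2×336 + 1×D + 7×424 + 1×437 = 4077 + D
ΔH = Σ(broken) − Σ(formed) = (4303) − (4077 + D) = +226 − D
Setting this equal to −109 kJ gives D = 335 kJ/mol.

D(C-Cl) ≈ 335 kJ/mol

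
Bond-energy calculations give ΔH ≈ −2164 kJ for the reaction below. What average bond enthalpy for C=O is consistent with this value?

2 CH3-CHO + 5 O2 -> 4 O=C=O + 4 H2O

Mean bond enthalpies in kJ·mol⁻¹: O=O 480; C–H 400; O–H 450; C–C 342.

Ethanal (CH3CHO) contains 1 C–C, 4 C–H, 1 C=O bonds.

D(C=O) ≈ 808 kJ/mol

Let D be the C=O bond energy.
Σ(broken) = 2×342 + 8×400 + 2×D + 5×480 = 6284 + 2D
Σ(formed) = 8×D + 8×450 = 3600 + 8D
ΔH = Σ(broken) − Σ(formed) = (6284 + 2D) − (3600 + 8D) = +2684 − 6D
Setting this equal to −2164 kJ gives 6D = 4848, so D = 808 kJ/mol.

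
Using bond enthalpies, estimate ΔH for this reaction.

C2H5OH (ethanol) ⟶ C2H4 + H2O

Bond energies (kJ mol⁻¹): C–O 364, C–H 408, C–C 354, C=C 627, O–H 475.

Bonds broken (reactants):
  C–C: 1 × 354 = 354
  C–H: 5 × 408 = 2040
  C–O: 1 × 364 = 364
  O–H: 1 × 475 = 475
  Σ(broken) = 3233 kJ
Bonds formed (products):
  C–H: 4 × 408 = 1632
  C=C: 1 × 627 = 627
  O–H: 2 × 475 = 950
  Σ(formed) = 3209 kJ
ΔH = Σ(broken) − Σ(formed) = 3233 − 3209 = +24 kJ

ΔH ≈ +24 kJ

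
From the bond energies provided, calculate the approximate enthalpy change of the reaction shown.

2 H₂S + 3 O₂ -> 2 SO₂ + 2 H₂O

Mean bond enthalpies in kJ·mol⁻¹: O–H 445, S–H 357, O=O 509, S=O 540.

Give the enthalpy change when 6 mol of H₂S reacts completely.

ΔH = −2955 kJ

Bonds broken (reactants):
  O=O: 3 × 509 = 1527
  S–H: 4 × 357 = 1428
  Σ(broken) = 2955 kJ
Bonds formed (products):
  O–H: 4 × 445 = 1780
  S=O: 4 × 540 = 2160
  Σ(formed) = 3940 kJ
ΔH = Σ(broken) − Σ(formed) = 2955 − 3940 = −985 kJ
For 3× the reaction as written: 3 × (−985) = −2955 kJ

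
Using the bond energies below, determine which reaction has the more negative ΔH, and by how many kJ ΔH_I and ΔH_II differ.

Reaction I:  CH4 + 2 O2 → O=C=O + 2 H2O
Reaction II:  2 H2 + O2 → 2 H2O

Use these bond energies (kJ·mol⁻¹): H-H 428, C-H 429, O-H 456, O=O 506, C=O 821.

Reaction I, by 276 kJ

Reaction I:
  Bonds broken (reactants):
    C-H: 4 × 429 = 1716
    O=O: 2 × 506 = 1012
    Σ(broken) = 2728 kJ
  Bonds formed (products):
    C=O: 2 × 821 = 1642
    O-H: 4 × 456 = 1824
    Σ(formed) = 3466 kJ
  ΔH_I = 2728 − 3466 = −738 kJ
Reaction II:
  Bonds broken (reactants):
    H-H: 2 × 428 = 856
    O=O: 1 × 506 = 506
    Σ(broken) = 1362 kJ
  Bonds formed (products):
    O-H: 4 × 456 = 1824
    Σ(formed) = 1824 kJ
  ΔH_II = 1362 − 1824 = −462 kJ
ΔH_I − ΔH_II = −276 kJ, so reaction I has the more negative ΔH; |ΔH_I − ΔH_II| = 276 kJ.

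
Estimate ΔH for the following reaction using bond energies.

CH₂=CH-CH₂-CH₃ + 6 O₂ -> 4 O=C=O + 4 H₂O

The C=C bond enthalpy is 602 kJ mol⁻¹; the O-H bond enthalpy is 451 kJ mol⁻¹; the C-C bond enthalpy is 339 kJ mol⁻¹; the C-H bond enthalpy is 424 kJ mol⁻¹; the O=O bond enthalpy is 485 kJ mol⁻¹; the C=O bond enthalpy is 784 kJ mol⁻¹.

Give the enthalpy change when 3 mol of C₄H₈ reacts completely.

ΔH = −6894 kJ

Bonds broken (reactants):
  C-C: 2 × 339 = 678
  C-H: 8 × 424 = 3392
  C=C: 1 × 602 = 602
  O=O: 6 × 485 = 2910
  Σ(broken) = 7582 kJ
Bonds formed (products):
  C=O: 8 × 784 = 6272
  O-H: 8 × 451 = 3608
  Σ(formed) = 9880 kJ
ΔH = Σ(broken) − Σ(formed) = 7582 − 9880 = −2298 kJ
For 3× the reaction as written: 3 × (−2298) = −6894 kJ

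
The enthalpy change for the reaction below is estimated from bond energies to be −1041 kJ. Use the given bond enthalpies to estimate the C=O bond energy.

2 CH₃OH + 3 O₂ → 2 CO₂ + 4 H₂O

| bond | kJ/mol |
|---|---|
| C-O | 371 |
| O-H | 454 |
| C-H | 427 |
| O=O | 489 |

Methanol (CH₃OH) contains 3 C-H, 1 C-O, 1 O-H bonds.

D(C=O) ≈ 772 kJ/mol

Let D be the C=O bond energy.
Σ(broken) = 6×427 + 2×371 + 2×454 + 3×489 = 5679
Σ(formed) = 4×D + 8×454 = 3632 + 4D
ΔH = Σ(broken) − Σ(formed) = (5679) − (3632 + 4D) = +2047 − 4D
Setting this equal to −1041 kJ gives 4D = 3088, so D = 772 kJ/mol.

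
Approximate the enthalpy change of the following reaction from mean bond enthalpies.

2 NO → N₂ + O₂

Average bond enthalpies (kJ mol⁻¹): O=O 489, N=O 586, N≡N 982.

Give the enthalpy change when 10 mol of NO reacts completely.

ΔH = −1495 kJ

Bonds broken (reactants):
  N=O: 2 × 586 = 1172
  Σ(broken) = 1172 kJ
Bonds formed (products):
  N≡N: 1 × 982 = 982
  O=O: 1 × 489 = 489
  Σ(formed) = 1471 kJ
ΔH = Σ(broken) − Σ(formed) = 1172 − 1471 = −299 kJ
For 5× the reaction as written: 5 × (−299) = −1495 kJ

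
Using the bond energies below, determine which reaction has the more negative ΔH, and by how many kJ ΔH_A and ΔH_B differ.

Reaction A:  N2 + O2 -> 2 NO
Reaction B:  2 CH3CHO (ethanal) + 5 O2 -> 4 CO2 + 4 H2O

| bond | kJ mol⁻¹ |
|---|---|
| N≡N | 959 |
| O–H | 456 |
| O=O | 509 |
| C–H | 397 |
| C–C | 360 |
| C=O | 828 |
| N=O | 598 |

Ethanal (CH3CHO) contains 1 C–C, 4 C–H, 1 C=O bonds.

Reaction B, by 2447 kJ

Reaction A:
  Bonds broken (reactants):
    N≡N: 1 × 959 = 959
    O=O: 1 × 509 = 509
    Σ(broken) = 1468 kJ
  Bonds formed (products):
    N=O: 2 × 598 = 1196
    Σ(formed) = 1196 kJ
  ΔH_A = 1468 − 1196 = +272 kJ
Reaction B:
  Bonds broken (reactants):
    C–C: 2 × 360 = 720
    C–H: 8 × 397 = 3176
    C=O: 2 × 828 = 1656
    O=O: 5 × 509 = 2545
    Σ(broken) = 8097 kJ
  Bonds formed (products):
    C=O: 8 × 828 = 6624
    O–H: 8 × 456 = 3648
    Σ(formed) = 10272 kJ
  ΔH_B = 8097 − 10272 = −2175 kJ
ΔH_A − ΔH_B = +2447 kJ, so reaction B has the more negative ΔH; |ΔH_A − ΔH_B| = 2447 kJ.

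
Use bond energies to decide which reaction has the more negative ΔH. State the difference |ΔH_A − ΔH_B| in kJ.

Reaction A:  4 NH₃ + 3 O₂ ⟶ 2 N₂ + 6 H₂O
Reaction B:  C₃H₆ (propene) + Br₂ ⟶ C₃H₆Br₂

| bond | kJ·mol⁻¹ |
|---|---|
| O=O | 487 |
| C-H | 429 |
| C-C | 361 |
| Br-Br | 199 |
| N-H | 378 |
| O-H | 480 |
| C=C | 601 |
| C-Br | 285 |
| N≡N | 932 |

Reaction A, by 1496 kJ

Reaction A:
  Bonds broken (reactants):
    N-H: 12 × 378 = 4536
    O=O: 3 × 487 = 1461
    Σ(broken) = 5997 kJ
  Bonds formed (products):
    N≡N: 2 × 932 = 1864
    O-H: 12 × 480 = 5760
    Σ(formed) = 7624 kJ
  ΔH_A = 5997 − 7624 = −1627 kJ
Reaction B:
  Bonds broken (reactants):
    Br-Br: 1 × 199 = 199
    C-C: 1 × 361 = 361
    C-H: 6 × 429 = 2574
    C=C: 1 × 601 = 601
    Σ(broken) = 3735 kJ
  Bonds formed (products):
    C-Br: 2 × 285 = 570
    C-C: 2 × 361 = 722
    C-H: 6 × 429 = 2574
    Σ(formed) = 3866 kJ
  ΔH_B = 3735 − 3866 = −131 kJ
ΔH_A − ΔH_B = −1496 kJ, so reaction A has the more negative ΔH; |ΔH_A − ΔH_B| = 1496 kJ.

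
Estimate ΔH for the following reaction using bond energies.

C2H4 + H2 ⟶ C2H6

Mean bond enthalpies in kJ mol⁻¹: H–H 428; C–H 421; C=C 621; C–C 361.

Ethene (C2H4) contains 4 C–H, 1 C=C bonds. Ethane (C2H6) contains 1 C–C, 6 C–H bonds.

Bonds broken (reactants):
  C–H: 4 × 421 = 1684
  C=C: 1 × 621 = 621
  H–H: 1 × 428 = 428
  Σ(broken) = 2733 kJ
Bonds formed (products):
  C–C: 1 × 361 = 361
  C–H: 6 × 421 = 2526
  Σ(formed) = 2887 kJ
ΔH = Σ(broken) − Σ(formed) = 2733 − 2887 = −154 kJ

ΔH ≈ −154 kJ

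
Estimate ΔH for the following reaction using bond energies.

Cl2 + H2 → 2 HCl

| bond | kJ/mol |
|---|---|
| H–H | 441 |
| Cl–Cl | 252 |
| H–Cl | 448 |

ΔH ≈ −203 kJ

Bonds broken (reactants):
  Cl–Cl: 1 × 252 = 252
  H–H: 1 × 441 = 441
  Σ(broken) = 693 kJ
Bonds formed (products):
  H–Cl: 2 × 448 = 896
  Σ(formed) = 896 kJ
ΔH = Σ(broken) − Σ(formed) = 693 − 896 = −203 kJ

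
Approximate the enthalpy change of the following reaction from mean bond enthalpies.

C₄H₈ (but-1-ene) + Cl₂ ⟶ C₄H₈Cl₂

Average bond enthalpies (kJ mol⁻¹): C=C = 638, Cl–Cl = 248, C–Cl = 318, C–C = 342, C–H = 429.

Bonds broken (reactants):
  C–C: 2 × 342 = 684
  C–H: 8 × 429 = 3432
  C=C: 1 × 638 = 638
  Cl–Cl: 1 × 248 = 248
  Σ(broken) = 5002 kJ
Bonds formed (products):
  C–C: 3 × 342 = 1026
  C–Cl: 2 × 318 = 636
  C–H: 8 × 429 = 3432
  Σ(formed) = 5094 kJ
ΔH = Σ(broken) − Σ(formed) = 5002 − 5094 = −92 kJ

ΔH ≈ −92 kJ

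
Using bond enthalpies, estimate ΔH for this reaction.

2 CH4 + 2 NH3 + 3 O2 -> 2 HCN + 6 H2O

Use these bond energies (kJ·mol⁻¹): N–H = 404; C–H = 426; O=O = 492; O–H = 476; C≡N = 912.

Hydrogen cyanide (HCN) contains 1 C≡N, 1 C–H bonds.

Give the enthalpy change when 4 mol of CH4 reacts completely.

Bonds broken (reactants):
  C–H: 8 × 426 = 3408
  N–H: 6 × 404 = 2424
  O=O: 3 × 492 = 1476
  Σ(broken) = 7308 kJ
Bonds formed (products):
  C≡N: 2 × 912 = 1824
  C–H: 2 × 426 = 852
  O–H: 12 × 476 = 5712
  Σ(formed) = 8388 kJ
ΔH = Σ(broken) − Σ(formed) = 7308 − 8388 = −1080 kJ
For 2× the reaction as written: 2 × (−1080) = −2160 kJ

ΔH = −2160 kJ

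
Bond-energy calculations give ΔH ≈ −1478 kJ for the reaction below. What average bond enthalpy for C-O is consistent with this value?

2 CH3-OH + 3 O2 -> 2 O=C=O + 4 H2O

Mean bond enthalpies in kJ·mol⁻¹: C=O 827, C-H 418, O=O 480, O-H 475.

Let D be the C-O bond energy.
Σ(broken) = 6×418 + 2×D + 2×475 + 3×480 = 4898 + 2D
Σ(formed) = 4×827 + 8×475 = 7108
ΔH = Σ(broken) − Σ(formed) = (4898 + 2D) − (7108) = −2210 + 2D
Setting this equal to −1478 kJ gives 2D = 732, so D = 366 kJ/mol.

D(C-O) ≈ 366 kJ/mol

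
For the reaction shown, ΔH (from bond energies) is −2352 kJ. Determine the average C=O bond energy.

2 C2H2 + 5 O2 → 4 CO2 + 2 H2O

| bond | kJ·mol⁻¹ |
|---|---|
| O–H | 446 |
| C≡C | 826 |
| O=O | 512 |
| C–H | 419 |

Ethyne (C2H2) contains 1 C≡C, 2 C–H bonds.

Let D be the C=O bond energy.
Σ(broken) = 2×826 + 4×419 + 5×512 = 5888
Σ(formed) = 8×D + 4×446 = 1784 + 8D
ΔH = Σ(broken) − Σ(formed) = (5888) − (1784 + 8D) = +4104 − 8D
Setting this equal to −2352 kJ gives 8D = 6456, so D = 807 kJ/mol.

D(C=O) ≈ 807 kJ/mol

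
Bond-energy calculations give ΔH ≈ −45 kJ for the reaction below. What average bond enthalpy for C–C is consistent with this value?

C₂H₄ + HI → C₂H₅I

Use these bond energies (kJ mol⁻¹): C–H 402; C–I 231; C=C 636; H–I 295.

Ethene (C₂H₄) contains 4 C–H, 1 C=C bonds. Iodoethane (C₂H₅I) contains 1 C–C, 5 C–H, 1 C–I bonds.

D(C–C) ≈ 343 kJ/mol

Let D be the C–C bond energy.
Σ(broken) = 4×402 + 1×636 + 1×295 = 2539
Σ(formed) = 1×D + 5×402 + 1×231 = 2241 + D
ΔH = Σ(broken) − Σ(formed) = (2539) − (2241 + D) = +298 − D
Setting this equal to −45 kJ gives D = 343 kJ/mol.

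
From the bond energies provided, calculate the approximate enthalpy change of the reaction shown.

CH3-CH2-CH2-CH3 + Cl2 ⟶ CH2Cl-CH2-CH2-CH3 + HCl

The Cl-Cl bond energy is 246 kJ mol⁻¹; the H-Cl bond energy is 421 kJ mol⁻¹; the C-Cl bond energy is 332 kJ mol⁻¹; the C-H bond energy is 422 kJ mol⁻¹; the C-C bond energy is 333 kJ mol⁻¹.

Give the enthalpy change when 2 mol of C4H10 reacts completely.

Bonds broken (reactants):
  C-C: 3 × 333 = 999
  C-H: 10 × 422 = 4220
  Cl-Cl: 1 × 246 = 246
  Σ(broken) = 5465 kJ
Bonds formed (products):
  C-C: 3 × 333 = 999
  C-Cl: 1 × 332 = 332
  C-H: 9 × 422 = 3798
  H-Cl: 1 × 421 = 421
  Σ(formed) = 5550 kJ
ΔH = Σ(broken) − Σ(formed) = 5465 − 5550 = −85 kJ
For 2× the reaction as written: 2 × (−85) = −170 kJ

ΔH = −170 kJ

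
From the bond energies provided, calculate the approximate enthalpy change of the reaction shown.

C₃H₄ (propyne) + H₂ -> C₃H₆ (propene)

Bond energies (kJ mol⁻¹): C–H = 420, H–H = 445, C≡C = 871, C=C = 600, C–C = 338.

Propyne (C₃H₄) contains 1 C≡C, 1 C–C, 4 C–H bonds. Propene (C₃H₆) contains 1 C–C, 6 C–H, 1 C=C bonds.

ΔH ≈ −124 kJ

Bonds broken (reactants):
  C≡C: 1 × 871 = 871
  C–C: 1 × 338 = 338
  C–H: 4 × 420 = 1680
  H–H: 1 × 445 = 445
  Σ(broken) = 3334 kJ
Bonds formed (products):
  C–C: 1 × 338 = 338
  C–H: 6 × 420 = 2520
  C=C: 1 × 600 = 600
  Σ(formed) = 3458 kJ
ΔH = Σ(broken) − Σ(formed) = 3334 − 3458 = −124 kJ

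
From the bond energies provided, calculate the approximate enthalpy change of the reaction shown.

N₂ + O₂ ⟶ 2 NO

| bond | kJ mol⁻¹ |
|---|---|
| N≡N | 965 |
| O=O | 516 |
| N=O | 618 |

Bonds broken (reactants):
  N≡N: 1 × 965 = 965
  O=O: 1 × 516 = 516
  Σ(broken) = 1481 kJ
Bonds formed (products):
  N=O: 2 × 618 = 1236
  Σ(formed) = 1236 kJ
ΔH = Σ(broken) − Σ(formed) = 1481 − 1236 = +245 kJ

ΔH ≈ +245 kJ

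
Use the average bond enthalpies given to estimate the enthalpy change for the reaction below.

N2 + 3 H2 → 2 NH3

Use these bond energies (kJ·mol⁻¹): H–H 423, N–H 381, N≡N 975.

Bonds broken (reactants):
  H–H: 3 × 423 = 1269
  N≡N: 1 × 975 = 975
  Σ(broken) = 2244 kJ
Bonds formed (products):
  N–H: 6 × 381 = 2286
  Σ(formed) = 2286 kJ
ΔH = Σ(broken) − Σ(formed) = 2244 − 2286 = −42 kJ

ΔH ≈ −42 kJ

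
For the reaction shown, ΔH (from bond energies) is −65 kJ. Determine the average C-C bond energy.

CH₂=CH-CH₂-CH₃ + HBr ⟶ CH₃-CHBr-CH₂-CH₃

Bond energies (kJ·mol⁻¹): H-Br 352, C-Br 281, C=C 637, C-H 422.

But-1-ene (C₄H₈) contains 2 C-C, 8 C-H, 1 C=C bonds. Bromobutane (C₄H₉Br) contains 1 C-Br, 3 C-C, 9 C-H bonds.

Let D be the C-C bond energy.
Σ(broken) = 2×D + 8×422 + 1×637 + 1×352 = 4365 + 2D
Σ(formed) = 1×281 + 3×D + 9×422 = 4079 + 3D
ΔH = Σ(broken) − Σ(formed) = (4365 + 2D) − (4079 + 3D) = +286 − D
Setting this equal to −65 kJ gives D = 351 kJ/mol.

D(C-C) ≈ 351 kJ/mol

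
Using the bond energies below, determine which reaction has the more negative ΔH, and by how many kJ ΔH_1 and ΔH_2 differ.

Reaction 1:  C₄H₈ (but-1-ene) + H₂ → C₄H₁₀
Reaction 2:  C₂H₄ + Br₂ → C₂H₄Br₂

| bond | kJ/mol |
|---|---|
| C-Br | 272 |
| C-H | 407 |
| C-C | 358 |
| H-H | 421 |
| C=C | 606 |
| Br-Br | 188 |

Reaction 1, by 37 kJ

Reaction 1:
  Bonds broken (reactants):
    C-C: 2 × 358 = 716
    C-H: 8 × 407 = 3256
    C=C: 1 × 606 = 606
    H-H: 1 × 421 = 421
    Σ(broken) = 4999 kJ
  Bonds formed (products):
    C-C: 3 × 358 = 1074
    C-H: 10 × 407 = 4070
    Σ(formed) = 5144 kJ
  ΔH_1 = 4999 − 5144 = −145 kJ
Reaction 2:
  Bonds broken (reactants):
    Br-Br: 1 × 188 = 188
    C-H: 4 × 407 = 1628
    C=C: 1 × 606 = 606
    Σ(broken) = 2422 kJ
  Bonds formed (products):
    C-Br: 2 × 272 = 544
    C-C: 1 × 358 = 358
    C-H: 4 × 407 = 1628
    Σ(formed) = 2530 kJ
  ΔH_2 = 2422 − 2530 = −108 kJ
ΔH_1 − ΔH_2 = −37 kJ, so reaction 1 has the more negative ΔH; |ΔH_1 − ΔH_2| = 37 kJ.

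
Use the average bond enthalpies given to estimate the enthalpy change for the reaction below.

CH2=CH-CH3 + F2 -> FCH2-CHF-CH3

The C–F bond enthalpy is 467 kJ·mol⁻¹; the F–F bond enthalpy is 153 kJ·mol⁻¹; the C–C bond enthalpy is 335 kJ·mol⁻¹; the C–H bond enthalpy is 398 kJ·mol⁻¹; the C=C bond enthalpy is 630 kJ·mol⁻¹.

ΔH ≈ −486 kJ

Bonds broken (reactants):
  C–C: 1 × 335 = 335
  C–H: 6 × 398 = 2388
  C=C: 1 × 630 = 630
  F–F: 1 × 153 = 153
  Σ(broken) = 3506 kJ
Bonds formed (products):
  C–C: 2 × 335 = 670
  C–F: 2 × 467 = 934
  C–H: 6 × 398 = 2388
  Σ(formed) = 3992 kJ
ΔH = Σ(broken) − Σ(formed) = 3506 − 3992 = −486 kJ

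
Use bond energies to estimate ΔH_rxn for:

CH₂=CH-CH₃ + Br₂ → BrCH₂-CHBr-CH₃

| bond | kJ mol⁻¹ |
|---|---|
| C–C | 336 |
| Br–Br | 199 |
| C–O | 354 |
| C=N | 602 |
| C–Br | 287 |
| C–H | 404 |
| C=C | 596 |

ΔH ≈ −115 kJ

Bonds broken (reactants):
  Br–Br: 1 × 199 = 199
  C–C: 1 × 336 = 336
  C–H: 6 × 404 = 2424
  C=C: 1 × 596 = 596
  Σ(broken) = 3555 kJ
Bonds formed (products):
  C–Br: 2 × 287 = 574
  C–C: 2 × 336 = 672
  C–H: 6 × 404 = 2424
  Σ(formed) = 3670 kJ
ΔH = Σ(broken) − Σ(formed) = 3555 − 3670 = −115 kJ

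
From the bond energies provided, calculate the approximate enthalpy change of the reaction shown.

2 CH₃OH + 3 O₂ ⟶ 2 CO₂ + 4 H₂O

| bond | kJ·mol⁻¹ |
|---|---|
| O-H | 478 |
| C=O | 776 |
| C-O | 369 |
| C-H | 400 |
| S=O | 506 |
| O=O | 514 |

ΔH ≈ −1292 kJ

Bonds broken (reactants):
  C-H: 6 × 400 = 2400
  C-O: 2 × 369 = 738
  O-H: 2 × 478 = 956
  O=O: 3 × 514 = 1542
  Σ(broken) = 5636 kJ
Bonds formed (products):
  C=O: 4 × 776 = 3104
  O-H: 8 × 478 = 3824
  Σ(formed) = 6928 kJ
ΔH = Σ(broken) − Σ(formed) = 5636 − 6928 = −1292 kJ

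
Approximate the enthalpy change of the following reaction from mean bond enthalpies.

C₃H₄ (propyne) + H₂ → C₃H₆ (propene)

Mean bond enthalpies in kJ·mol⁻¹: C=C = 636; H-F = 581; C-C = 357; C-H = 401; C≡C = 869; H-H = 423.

Bonds broken (reactants):
  C≡C: 1 × 869 = 869
  C-C: 1 × 357 = 357
  C-H: 4 × 401 = 1604
  H-H: 1 × 423 = 423
  Σ(broken) = 3253 kJ
Bonds formed (products):
  C-C: 1 × 357 = 357
  C-H: 6 × 401 = 2406
  C=C: 1 × 636 = 636
  Σ(formed) = 3399 kJ
ΔH = Σ(broken) − Σ(formed) = 3253 − 3399 = −146 kJ

ΔH ≈ −146 kJ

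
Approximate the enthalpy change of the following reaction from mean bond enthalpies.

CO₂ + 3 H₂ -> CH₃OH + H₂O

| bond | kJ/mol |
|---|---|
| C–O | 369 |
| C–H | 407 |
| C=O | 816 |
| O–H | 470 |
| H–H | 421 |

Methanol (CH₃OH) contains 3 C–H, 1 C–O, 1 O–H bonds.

ΔH ≈ −105 kJ

Bonds broken (reactants):
  C=O: 2 × 816 = 1632
  H–H: 3 × 421 = 1263
  Σ(broken) = 2895 kJ
Bonds formed (products):
  C–H: 3 × 407 = 1221
  C–O: 1 × 369 = 369
  O–H: 3 × 470 = 1410
  Σ(formed) = 3000 kJ
ΔH = Σ(broken) − Σ(formed) = 2895 − 3000 = −105 kJ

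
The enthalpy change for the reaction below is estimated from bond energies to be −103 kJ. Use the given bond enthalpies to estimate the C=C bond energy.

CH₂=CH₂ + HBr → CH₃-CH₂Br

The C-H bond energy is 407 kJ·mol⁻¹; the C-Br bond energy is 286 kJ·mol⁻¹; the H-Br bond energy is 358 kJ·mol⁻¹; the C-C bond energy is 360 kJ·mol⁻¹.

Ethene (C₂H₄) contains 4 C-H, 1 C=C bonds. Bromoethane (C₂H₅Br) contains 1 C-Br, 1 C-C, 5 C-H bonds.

Let D be the C=C bond energy.
Σ(broken) = 4×407 + 1×D + 1×358 = 1986 + D
Σ(formed) = 1×286 + 1×360 + 5×407 = 2681
ΔH = Σ(broken) − Σ(formed) = (1986 + D) − (2681) = −695 + D
Setting this equal to −103 kJ gives D = 592 kJ/mol.

D(C=C) ≈ 592 kJ/mol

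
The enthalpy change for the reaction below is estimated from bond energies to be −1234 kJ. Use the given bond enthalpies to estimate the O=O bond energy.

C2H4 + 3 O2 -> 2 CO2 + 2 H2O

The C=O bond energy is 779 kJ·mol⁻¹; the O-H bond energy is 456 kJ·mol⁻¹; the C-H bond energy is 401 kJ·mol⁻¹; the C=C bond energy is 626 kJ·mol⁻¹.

D(O=O) ≈ 492 kJ/mol

Let D be the O=O bond energy.
Σ(broken) = 4×401 + 1×626 + 3×D = 2230 + 3D
Σ(formed) = 4×779 + 4×456 = 4940
ΔH = Σ(broken) − Σ(formed) = (2230 + 3D) − (4940) = −2710 + 3D
Setting this equal to −1234 kJ gives 3D = 1476, so D = 492 kJ/mol.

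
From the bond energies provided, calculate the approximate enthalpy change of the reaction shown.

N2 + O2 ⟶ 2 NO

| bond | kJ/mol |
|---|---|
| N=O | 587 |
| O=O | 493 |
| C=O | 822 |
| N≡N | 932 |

ΔH ≈ +251 kJ

Bonds broken (reactants):
  N≡N: 1 × 932 = 932
  O=O: 1 × 493 = 493
  Σ(broken) = 1425 kJ
Bonds formed (products):
  N=O: 2 × 587 = 1174
  Σ(formed) = 1174 kJ
ΔH = Σ(broken) − Σ(formed) = 1425 − 1174 = +251 kJ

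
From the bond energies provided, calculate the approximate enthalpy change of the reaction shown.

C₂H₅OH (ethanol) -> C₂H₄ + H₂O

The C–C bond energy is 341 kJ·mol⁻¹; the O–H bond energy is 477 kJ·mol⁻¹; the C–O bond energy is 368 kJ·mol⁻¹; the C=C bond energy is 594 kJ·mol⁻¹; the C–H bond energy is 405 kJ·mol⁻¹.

ΔH ≈ +43 kJ

Bonds broken (reactants):
  C–C: 1 × 341 = 341
  C–H: 5 × 405 = 2025
  C–O: 1 × 368 = 368
  O–H: 1 × 477 = 477
  Σ(broken) = 3211 kJ
Bonds formed (products):
  C–H: 4 × 405 = 1620
  C=C: 1 × 594 = 594
  O–H: 2 × 477 = 954
  Σ(formed) = 3168 kJ
ΔH = Σ(broken) − Σ(formed) = 3211 − 3168 = +43 kJ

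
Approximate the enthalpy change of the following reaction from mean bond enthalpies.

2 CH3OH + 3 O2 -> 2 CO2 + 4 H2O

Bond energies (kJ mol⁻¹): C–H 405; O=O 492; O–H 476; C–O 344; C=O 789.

ΔH ≈ −1418 kJ

Bonds broken (reactants):
  C–H: 6 × 405 = 2430
  C–O: 2 × 344 = 688
  O–H: 2 × 476 = 952
  O=O: 3 × 492 = 1476
  Σ(broken) = 5546 kJ
Bonds formed (products):
  C=O: 4 × 789 = 3156
  O–H: 8 × 476 = 3808
  Σ(formed) = 6964 kJ
ΔH = Σ(broken) − Σ(formed) = 5546 − 6964 = −1418 kJ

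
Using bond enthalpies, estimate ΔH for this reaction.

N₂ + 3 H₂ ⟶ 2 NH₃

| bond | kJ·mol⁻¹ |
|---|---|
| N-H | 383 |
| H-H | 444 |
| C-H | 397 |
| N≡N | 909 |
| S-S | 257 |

Bonds broken (reactants):
  H-H: 3 × 444 = 1332
  N≡N: 1 × 909 = 909
  Σ(broken) = 2241 kJ
Bonds formed (products):
  N-H: 6 × 383 = 2298
  Σ(formed) = 2298 kJ
ΔH = Σ(broken) − Σ(formed) = 2241 − 2298 = −57 kJ

ΔH ≈ −57 kJ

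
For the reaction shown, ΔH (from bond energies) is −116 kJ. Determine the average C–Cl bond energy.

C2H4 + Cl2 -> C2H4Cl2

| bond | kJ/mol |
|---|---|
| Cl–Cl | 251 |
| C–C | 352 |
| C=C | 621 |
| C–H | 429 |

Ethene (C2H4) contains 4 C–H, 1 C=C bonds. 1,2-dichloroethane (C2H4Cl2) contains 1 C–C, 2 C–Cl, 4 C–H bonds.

Let D be the C–Cl bond energy.
Σ(broken) = 4×429 + 1×621 + 1×251 = 2588
Σ(formed) = 1×352 + 2×D + 4×429 = 2068 + 2D
ΔH = Σ(broken) − Σ(formed) = (2588) − (2068 + 2D) = +520 − 2D
Setting this equal to −116 kJ gives 2D = 636, so D = 318 kJ/mol.

D(C–Cl) ≈ 318 kJ/mol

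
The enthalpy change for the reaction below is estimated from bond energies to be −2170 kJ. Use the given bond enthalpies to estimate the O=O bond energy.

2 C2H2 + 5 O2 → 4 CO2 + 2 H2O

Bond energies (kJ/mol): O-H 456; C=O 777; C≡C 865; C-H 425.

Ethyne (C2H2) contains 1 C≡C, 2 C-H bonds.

D(O=O) ≈ 488 kJ/mol

Let D be the O=O bond energy.
Σ(broken) = 2×865 + 4×425 + 5×D = 3430 + 5D
Σ(formed) = 8×777 + 4×456 = 8040
ΔH = Σ(broken) − Σ(formed) = (3430 + 5D) − (8040) = −4610 + 5D
Setting this equal to −2170 kJ gives 5D = 2440, so D = 488 kJ/mol.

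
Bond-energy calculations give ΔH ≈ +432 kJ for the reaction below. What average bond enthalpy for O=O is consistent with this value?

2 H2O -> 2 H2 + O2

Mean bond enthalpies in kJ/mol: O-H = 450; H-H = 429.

Let D be the O=O bond energy.
Σ(broken) = 4×450 = 1800
Σ(formed) = 2×429 + 1×D = 858 + D
ΔH = Σ(broken) − Σ(formed) = (1800) − (858 + D) = +942 − D
Setting this equal to +432 kJ gives D = 510 kJ/mol.

D(O=O) ≈ 510 kJ/mol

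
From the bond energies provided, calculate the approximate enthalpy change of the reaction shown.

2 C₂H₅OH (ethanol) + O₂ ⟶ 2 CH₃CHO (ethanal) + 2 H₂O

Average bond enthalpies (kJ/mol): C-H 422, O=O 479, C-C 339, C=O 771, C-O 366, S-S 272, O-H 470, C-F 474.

ΔH ≈ −427 kJ

Bonds broken (reactants):
  C-C: 2 × 339 = 678
  C-H: 10 × 422 = 4220
  C-O: 2 × 366 = 732
  O-H: 2 × 470 = 940
  O=O: 1 × 479 = 479
  Σ(broken) = 7049 kJ
Bonds formed (products):
  C-C: 2 × 339 = 678
  C-H: 8 × 422 = 3376
  C=O: 2 × 771 = 1542
  O-H: 4 × 470 = 1880
  Σ(formed) = 7476 kJ
ΔH = Σ(broken) − Σ(formed) = 7049 − 7476 = −427 kJ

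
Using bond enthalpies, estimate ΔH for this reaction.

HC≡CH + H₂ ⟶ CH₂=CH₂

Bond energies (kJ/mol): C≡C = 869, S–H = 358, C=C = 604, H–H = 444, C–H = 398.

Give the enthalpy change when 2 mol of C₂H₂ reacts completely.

ΔH = −174 kJ

Bonds broken (reactants):
  C≡C: 1 × 869 = 869
  C–H: 2 × 398 = 796
  H–H: 1 × 444 = 444
  Σ(broken) = 2109 kJ
Bonds formed (products):
  C–H: 4 × 398 = 1592
  C=C: 1 × 604 = 604
  Σ(formed) = 2196 kJ
ΔH = Σ(broken) − Σ(formed) = 2109 − 2196 = −87 kJ
For 2× the reaction as written: 2 × (−87) = −174 kJ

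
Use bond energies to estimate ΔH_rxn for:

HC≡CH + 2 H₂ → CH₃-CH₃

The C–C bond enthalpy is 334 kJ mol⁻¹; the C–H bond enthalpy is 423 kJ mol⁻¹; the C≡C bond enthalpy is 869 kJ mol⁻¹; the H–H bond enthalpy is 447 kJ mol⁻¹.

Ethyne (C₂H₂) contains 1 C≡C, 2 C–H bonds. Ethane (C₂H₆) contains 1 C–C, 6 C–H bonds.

Bonds broken (reactants):
  C≡C: 1 × 869 = 869
  C–H: 2 × 423 = 846
  H–H: 2 × 447 = 894
  Σ(broken) = 2609 kJ
Bonds formed (products):
  C–C: 1 × 334 = 334
  C–H: 6 × 423 = 2538
  Σ(formed) = 2872 kJ
ΔH = Σ(broken) − Σ(formed) = 2609 − 2872 = −263 kJ

ΔH ≈ −263 kJ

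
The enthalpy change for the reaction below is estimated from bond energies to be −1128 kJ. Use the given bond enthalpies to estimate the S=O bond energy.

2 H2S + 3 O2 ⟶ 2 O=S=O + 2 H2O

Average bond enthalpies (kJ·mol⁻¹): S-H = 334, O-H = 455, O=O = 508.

Let D be the S=O bond energy.
Σ(broken) = 3×508 + 4×334 = 2860
Σ(formed) = 4×455 + 4×D = 1820 + 4D
ΔH = Σ(broken) − Σ(formed) = (2860) − (1820 + 4D) = +1040 − 4D
Setting this equal to −1128 kJ gives 4D = 2168, so D = 542 kJ/mol.

D(S=O) ≈ 542 kJ/mol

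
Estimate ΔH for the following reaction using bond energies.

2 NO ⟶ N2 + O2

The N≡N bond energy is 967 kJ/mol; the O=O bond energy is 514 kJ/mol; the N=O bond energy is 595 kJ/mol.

ΔH ≈ −291 kJ

Bonds broken (reactants):
  N=O: 2 × 595 = 1190
  Σ(broken) = 1190 kJ
Bonds formed (products):
  N≡N: 1 × 967 = 967
  O=O: 1 × 514 = 514
  Σ(formed) = 1481 kJ
ΔH = Σ(broken) − Σ(formed) = 1190 − 1481 = −291 kJ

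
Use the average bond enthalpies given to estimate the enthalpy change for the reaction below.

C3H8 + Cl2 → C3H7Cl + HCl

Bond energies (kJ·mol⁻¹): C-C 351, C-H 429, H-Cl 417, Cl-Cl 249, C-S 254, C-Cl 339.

ΔH ≈ −78 kJ

Bonds broken (reactants):
  C-C: 2 × 351 = 702
  C-H: 8 × 429 = 3432
  Cl-Cl: 1 × 249 = 249
  Σ(broken) = 4383 kJ
Bonds formed (products):
  C-C: 2 × 351 = 702
  C-Cl: 1 × 339 = 339
  C-H: 7 × 429 = 3003
  H-Cl: 1 × 417 = 417
  Σ(formed) = 4461 kJ
ΔH = Σ(broken) − Σ(formed) = 4383 − 4461 = −78 kJ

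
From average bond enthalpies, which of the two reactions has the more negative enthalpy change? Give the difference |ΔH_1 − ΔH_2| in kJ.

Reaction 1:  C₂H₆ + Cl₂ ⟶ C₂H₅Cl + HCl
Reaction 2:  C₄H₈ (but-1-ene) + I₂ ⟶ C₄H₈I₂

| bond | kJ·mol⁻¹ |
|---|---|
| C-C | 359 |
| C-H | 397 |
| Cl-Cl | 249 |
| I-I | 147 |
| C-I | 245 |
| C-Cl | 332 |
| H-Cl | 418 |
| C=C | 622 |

Reaction 1:
  Bonds broken (reactants):
    C-C: 1 × 359 = 359
    C-H: 6 × 397 = 2382
    Cl-Cl: 1 × 249 = 249
    Σ(broken) = 2990 kJ
  Bonds formed (products):
    C-C: 1 × 359 = 359
    C-Cl: 1 × 332 = 332
    C-H: 5 × 397 = 1985
    H-Cl: 1 × 418 = 418
    Σ(formed) = 3094 kJ
  ΔH_1 = 2990 − 3094 = −104 kJ
Reaction 2:
  Bonds broken (reactants):
    C-C: 2 × 359 = 718
    C-H: 8 × 397 = 3176
    C=C: 1 × 622 = 622
    I-I: 1 × 147 = 147
    Σ(broken) = 4663 kJ
  Bonds formed (products):
    C-C: 3 × 359 = 1077
    C-H: 8 × 397 = 3176
    C-I: 2 × 245 = 490
    Σ(formed) = 4743 kJ
  ΔH_2 = 4663 − 4743 = −80 kJ
ΔH_1 − ΔH_2 = −24 kJ, so reaction 1 has the more negative ΔH; |ΔH_1 − ΔH_2| = 24 kJ.

Reaction 1, by 24 kJ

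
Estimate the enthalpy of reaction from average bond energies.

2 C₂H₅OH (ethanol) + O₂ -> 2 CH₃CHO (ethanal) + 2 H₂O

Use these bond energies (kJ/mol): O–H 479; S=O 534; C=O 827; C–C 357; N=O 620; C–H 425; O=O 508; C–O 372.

Bonds broken (reactants):
  C–C: 2 × 357 = 714
  C–H: 10 × 425 = 4250
  C–O: 2 × 372 = 744
  O–H: 2 × 479 = 958
  O=O: 1 × 508 = 508
  Σ(broken) = 7174 kJ
Bonds formed (products):
  C–C: 2 × 357 = 714
  C–H: 8 × 425 = 3400
  C=O: 2 × 827 = 1654
  O–H: 4 × 479 = 1916
  Σ(formed) = 7684 kJ
ΔH = Σ(broken) − Σ(formed) = 7174 − 7684 = −510 kJ

ΔH ≈ −510 kJ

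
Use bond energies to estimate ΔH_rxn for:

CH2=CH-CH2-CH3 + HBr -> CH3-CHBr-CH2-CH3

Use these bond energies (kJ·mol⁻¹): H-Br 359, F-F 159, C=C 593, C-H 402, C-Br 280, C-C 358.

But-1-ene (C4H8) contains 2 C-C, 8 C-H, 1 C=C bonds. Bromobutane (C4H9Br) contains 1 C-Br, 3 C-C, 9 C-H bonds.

ΔH ≈ −88 kJ

Bonds broken (reactants):
  C-C: 2 × 358 = 716
  C-H: 8 × 402 = 3216
  C=C: 1 × 593 = 593
  H-Br: 1 × 359 = 359
  Σ(broken) = 4884 kJ
Bonds formed (products):
  C-Br: 1 × 280 = 280
  C-C: 3 × 358 = 1074
  C-H: 9 × 402 = 3618
  Σ(formed) = 4972 kJ
ΔH = Σ(broken) − Σ(formed) = 4884 − 4972 = −88 kJ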